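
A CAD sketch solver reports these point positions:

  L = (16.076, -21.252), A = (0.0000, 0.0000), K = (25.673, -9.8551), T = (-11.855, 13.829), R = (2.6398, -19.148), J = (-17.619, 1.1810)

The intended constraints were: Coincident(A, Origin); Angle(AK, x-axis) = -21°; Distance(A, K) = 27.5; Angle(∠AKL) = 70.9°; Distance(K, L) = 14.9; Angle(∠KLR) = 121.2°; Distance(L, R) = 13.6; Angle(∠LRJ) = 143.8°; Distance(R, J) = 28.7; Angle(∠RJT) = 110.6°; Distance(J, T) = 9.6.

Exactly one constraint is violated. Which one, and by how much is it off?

Distance(J, T) = 9.6 — off by 4.30.

A = (0.00, 0.00) ✓; AK at -21.00° ✓; |AK| = 27.50 ✓; ∠AKL = 70.90° ✓; |KL| = 14.90 ✓; ∠KLR = 121.2° ✓; |LR| = 13.60 ✓; ∠LRJ = 143.8° ✓; |RJ| = 28.70 ✓; ∠RJT = 110.6° ✓; |JT| = 13.90 ✗.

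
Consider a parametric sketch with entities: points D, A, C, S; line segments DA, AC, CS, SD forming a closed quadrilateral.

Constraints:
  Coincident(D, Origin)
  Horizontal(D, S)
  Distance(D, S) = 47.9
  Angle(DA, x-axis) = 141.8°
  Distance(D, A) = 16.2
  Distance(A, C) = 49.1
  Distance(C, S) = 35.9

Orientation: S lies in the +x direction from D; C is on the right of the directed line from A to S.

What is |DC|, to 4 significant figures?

33.08

D is at the origin; D and S share the same y with |DS| = 47.9 and S in +x, so S = (47.9, 0). DA runs at 141.8° with |DA| = 16.2, so A = (-12.73, 10.02). C is determined by |AC| = 49.1 and |CS| = 35.9 together: it lies at the intersection of circle(A, 49.1) and circle(S, 35.9). With |AS| = 61.45, the foot of the radical line on AS is 39.86 from A and the perpendicular offset is √(49.1² − 39.86²) = 28.68. Taking the right-of-AS solution: C = (21.92, -24.77).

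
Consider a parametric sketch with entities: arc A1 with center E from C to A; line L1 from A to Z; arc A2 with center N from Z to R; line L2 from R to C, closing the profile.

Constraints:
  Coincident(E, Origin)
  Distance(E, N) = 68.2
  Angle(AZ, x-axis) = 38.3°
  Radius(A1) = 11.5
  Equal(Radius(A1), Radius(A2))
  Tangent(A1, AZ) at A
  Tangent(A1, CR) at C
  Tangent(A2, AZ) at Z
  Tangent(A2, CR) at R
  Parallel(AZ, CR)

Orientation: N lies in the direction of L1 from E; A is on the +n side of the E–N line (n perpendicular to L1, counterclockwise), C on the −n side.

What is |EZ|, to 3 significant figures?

69.2

Tangency of A1 to both parallel lines with radius 11.5 puts A and C at E ± 11.5·n: A = (-7.13, 9.02), C = (7.13, -9.02). Equal radii place Z and R the same way about N: Z = N + 11.5·n = (46.4, 51.3), R = N − 11.5·n = (60.6, 33.2). Then |EZ| = |Z − E| = 69.2.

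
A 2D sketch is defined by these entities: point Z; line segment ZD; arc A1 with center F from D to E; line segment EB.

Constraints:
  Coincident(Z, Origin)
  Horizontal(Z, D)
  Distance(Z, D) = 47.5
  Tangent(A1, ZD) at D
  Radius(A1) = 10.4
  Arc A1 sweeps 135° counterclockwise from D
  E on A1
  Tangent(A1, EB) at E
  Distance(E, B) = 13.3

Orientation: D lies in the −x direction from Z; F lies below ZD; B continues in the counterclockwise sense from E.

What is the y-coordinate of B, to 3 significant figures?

-27.2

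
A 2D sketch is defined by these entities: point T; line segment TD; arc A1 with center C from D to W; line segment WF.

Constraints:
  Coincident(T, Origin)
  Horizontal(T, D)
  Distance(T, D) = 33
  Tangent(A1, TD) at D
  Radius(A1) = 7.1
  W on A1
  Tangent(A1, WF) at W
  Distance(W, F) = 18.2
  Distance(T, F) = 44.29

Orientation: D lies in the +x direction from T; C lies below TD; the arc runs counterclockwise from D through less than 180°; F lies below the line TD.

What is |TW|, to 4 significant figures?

28.76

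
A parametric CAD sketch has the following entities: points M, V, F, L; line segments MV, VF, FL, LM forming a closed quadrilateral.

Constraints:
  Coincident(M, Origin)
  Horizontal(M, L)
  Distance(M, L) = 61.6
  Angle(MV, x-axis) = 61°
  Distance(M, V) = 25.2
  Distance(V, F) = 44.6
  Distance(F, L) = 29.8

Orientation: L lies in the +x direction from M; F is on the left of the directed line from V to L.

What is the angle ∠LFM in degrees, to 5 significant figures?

72.865°

Checks: |VF| = 44.60 ✓; |FL| = 29.80 ✓.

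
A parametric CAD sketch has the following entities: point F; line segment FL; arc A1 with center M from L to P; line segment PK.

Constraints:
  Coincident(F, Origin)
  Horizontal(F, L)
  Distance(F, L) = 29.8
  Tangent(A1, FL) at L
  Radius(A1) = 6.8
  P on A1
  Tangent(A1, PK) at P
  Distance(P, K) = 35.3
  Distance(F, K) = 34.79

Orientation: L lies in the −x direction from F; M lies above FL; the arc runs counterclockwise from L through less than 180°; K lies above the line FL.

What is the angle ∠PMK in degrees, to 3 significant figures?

79.1°

Checks: |MP| = 6.800 ✓; ∠(MP, PK) = 90.00° ✓; |PK| = 35.30 ✓; |FK| = 34.79 ✓.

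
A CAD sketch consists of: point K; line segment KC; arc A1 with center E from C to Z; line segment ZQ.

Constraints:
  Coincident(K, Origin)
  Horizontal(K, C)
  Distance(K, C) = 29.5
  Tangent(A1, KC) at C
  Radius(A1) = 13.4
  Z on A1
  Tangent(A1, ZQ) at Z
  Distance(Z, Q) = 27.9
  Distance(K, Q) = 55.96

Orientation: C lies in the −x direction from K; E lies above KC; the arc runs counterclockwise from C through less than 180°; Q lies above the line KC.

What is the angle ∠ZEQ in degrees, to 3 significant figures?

64.3°

Checks: |EZ| = 13.40 ✓; ∠(EZ, ZQ) = 90.00° ✓; |ZQ| = 27.90 ✓; |KQ| = 55.96 ✓.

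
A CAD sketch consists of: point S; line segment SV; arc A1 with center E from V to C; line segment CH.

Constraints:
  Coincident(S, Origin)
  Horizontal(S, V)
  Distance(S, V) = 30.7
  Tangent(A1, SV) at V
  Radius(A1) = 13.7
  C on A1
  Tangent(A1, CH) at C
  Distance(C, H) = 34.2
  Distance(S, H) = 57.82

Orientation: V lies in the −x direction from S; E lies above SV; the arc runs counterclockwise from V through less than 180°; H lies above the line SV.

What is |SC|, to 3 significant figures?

25.2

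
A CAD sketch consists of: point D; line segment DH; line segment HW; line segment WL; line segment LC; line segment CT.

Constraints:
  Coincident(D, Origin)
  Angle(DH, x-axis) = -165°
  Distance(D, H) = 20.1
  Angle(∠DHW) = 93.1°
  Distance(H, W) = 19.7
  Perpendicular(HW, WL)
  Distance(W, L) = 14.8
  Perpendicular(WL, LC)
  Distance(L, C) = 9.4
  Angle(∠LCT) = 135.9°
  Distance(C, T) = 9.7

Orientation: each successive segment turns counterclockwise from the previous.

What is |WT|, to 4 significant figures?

18.24

D is at the origin; DH runs at -165.0° with length 20.1, so H = (-19.42, -5.202). ∠DHW = 93.1° gives HW at -78.10° from the x-axis; with |HW| = 19.7, W = (-15.35, -24.48). HW ⟂ WL, so WL runs at 11.90°; with |WL| = 14.8, L = (-0.8710, -21.43). WL is perpendicular to LC, so LC runs at 101.9°; with |LC| = 9.4, C = (-2.809, -12.23). ∠LCT = 135.9° gives CT at 146.0° from the x-axis; with |CT| = 9.7, T = (-10.85, -6.805). Then |WT| = |T − W| = 18.24.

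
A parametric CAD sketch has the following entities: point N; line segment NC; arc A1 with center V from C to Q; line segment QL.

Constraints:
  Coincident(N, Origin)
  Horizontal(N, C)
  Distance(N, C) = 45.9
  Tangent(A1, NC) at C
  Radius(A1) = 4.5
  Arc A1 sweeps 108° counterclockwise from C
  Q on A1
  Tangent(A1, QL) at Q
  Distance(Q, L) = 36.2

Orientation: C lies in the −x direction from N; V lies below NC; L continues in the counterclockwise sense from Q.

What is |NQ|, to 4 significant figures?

50.52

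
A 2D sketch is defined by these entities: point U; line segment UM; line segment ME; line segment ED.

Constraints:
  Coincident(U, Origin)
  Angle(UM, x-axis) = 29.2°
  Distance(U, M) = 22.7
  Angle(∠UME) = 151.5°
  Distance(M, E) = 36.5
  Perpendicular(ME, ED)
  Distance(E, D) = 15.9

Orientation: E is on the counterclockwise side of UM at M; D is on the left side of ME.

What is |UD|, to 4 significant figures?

56.68

U is at the origin; UM runs at 29.2° with length 22.7, so M = 22.7·(cos 29.2°, sin 29.2°) = (19.82, 11.07). ∠UME = 151.5°, so ME runs at 29.2° + (180° − 151.5°) = 57.70° from the x-axis; with |ME| = 36.5, E = M + 36.5·(cos 57.70°, sin 57.70°) = (39.32, 41.93). ME is perpendicular to ED; with |ED| = 15.9 on the left of ME, D = E + 15.9·(-0.8453, 0.5344) = (25.88, 50.42). Then |UD| = |D − U| = 56.68.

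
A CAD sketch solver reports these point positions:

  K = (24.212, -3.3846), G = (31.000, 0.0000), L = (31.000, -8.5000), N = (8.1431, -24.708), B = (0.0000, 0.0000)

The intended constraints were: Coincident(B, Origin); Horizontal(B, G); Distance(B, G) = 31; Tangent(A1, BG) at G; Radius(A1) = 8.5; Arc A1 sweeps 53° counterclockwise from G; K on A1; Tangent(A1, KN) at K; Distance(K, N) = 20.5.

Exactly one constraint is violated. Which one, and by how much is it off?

Distance(K, N) = 20.5 — off by 6.20.

B = (0.00, 0.00) ✓; B.y = 0.00, G.y = 0.00 ✓; |BG| = 31.00 ✓; ∠(LG, GB) = 90.00° ✓; |LG| = 8.500 ✓; bearing(L→K) − bearing(L→G) = 53.00° ✓; |LK| = 8.500 ✓; ∠(LK, KN) = 90.00° ✓; |KN| = 26.70 ✗.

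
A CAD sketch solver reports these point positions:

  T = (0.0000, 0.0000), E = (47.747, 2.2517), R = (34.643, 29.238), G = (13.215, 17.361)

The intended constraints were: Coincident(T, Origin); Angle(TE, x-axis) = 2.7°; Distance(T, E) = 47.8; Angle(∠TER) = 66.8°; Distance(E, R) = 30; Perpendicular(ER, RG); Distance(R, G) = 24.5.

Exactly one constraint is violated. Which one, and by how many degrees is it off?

Perpendicular(ER, RG) — off by 3.10°.

T = (0.00, 0.00) ✓; TE at 2.700° ✓; |TE| = 47.80 ✓; ∠TER = 66.80° ✓; |ER| = 30.00 ✓; ∠(ER, RG) = 93.10° ✗; |RG| = 24.50 ✓.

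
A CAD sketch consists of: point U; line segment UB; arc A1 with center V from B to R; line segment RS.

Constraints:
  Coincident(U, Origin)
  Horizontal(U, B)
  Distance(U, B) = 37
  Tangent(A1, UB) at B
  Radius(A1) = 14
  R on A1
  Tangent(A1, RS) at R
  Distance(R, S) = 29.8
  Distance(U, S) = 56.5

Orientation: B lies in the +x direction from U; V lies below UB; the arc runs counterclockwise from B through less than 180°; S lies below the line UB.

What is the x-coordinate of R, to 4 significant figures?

23.57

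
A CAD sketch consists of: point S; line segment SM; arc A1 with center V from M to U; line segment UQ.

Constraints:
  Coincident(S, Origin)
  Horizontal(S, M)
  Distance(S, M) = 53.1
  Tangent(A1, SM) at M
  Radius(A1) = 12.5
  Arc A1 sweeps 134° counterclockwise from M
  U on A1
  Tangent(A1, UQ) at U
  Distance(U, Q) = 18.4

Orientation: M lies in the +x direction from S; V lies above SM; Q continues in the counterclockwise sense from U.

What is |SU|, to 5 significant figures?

65.606

S is at the origin; SM is horizontal with |SM| = 53.1 and M on the +x side, so M = (53.100, 0.0000). The tangent condition forces VM to be normal to SM, so V = M + (0, 12.5) = (53.100, 12.500). On A1, M sits at bearing -90° from V; a 134° counterclockwise sweep puts U at bearing 44°, so U = V + 12.5·(cos 44°, sin 44°) = (62.092, 21.183). Then |SU| = |U − S| = 65.606.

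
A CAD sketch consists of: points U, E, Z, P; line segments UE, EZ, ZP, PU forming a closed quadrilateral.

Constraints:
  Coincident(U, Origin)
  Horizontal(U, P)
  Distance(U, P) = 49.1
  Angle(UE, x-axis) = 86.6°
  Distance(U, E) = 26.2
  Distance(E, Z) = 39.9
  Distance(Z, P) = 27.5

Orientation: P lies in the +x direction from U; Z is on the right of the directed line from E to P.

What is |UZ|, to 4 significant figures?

23.96

Checks: |EZ| = 39.90 ✓; |ZP| = 27.50 ✓.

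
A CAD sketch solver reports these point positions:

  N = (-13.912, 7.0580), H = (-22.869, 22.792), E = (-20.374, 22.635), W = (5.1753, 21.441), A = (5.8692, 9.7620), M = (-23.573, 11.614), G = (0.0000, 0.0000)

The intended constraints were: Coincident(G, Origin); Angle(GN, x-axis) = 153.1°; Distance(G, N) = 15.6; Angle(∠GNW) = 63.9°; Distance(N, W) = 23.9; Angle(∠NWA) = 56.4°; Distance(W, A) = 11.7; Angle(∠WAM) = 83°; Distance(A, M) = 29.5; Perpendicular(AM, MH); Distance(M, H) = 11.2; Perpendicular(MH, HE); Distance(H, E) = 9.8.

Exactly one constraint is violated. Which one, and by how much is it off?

Distance(H, E) = 9.8 — off by 7.30.

G = (0.00, 0.00) ✓; GN at 153.1° ✓; |GN| = 15.60 ✓; ∠GNW = 63.90° ✓; |NW| = 23.90 ✓; ∠NWA = 56.40° ✓; |WA| = 11.70 ✓; ∠WAM = 83.00° ✓; |AM| = 29.50 ✓; ∠(AM, MH) = 90.00° ✓; |MH| = 11.20 ✓; ∠(MH, HE) = 90.00° ✓; |HE| = 2.500 ✗.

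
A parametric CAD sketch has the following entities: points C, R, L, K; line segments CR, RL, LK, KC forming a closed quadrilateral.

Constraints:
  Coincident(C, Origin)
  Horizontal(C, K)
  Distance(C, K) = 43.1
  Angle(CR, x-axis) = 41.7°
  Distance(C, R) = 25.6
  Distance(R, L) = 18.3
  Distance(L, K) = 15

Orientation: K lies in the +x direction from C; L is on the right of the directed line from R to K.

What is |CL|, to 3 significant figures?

28.2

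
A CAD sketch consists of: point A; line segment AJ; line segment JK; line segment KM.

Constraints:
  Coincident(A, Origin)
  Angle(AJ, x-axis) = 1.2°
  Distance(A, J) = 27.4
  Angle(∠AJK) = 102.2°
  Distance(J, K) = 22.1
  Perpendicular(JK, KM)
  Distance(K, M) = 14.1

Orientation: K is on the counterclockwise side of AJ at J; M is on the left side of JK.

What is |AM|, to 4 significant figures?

30.64

∠AJK = 102.2°, so JK runs at 1.2° + (180° − 102.2°) = 79.00° from the x-axis; with |JK| = 22.1, K = J + 22.1·(cos 79.00°, sin 79.00°) = (31.61, 22.27). JK is perpendicular to KM; with |KM| = 14.1 on the left of JK, M = K + 14.1·(-0.9816, 0.1908) = (17.77, 24.96). Then |AM| = |M − A| = 30.64.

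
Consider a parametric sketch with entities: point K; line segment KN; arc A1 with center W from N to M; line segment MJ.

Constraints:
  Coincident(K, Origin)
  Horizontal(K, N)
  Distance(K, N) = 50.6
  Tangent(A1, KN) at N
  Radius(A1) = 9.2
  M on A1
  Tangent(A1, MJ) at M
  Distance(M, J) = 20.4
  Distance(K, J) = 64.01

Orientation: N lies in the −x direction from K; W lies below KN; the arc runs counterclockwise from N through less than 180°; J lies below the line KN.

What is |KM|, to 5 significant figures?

60.630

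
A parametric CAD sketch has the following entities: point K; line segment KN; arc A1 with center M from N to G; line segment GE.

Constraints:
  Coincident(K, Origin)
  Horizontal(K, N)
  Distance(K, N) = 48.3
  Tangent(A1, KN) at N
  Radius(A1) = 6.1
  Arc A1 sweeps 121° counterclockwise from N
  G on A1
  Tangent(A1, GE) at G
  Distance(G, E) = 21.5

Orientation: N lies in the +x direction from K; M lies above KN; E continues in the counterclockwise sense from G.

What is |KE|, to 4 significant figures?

50.68

K is at the origin; KN is horizontal with |KN| = 48.3 and N on the +x side, so N = (48.30, 0.000). Since A1 is tangent to KN there, MN ⟂ KN, so M = N + (0, 6.1) = (48.30, 6.100). On A1, N sits at bearing -90° from M; a 121° counterclockwise sweep puts G at bearing 31°, so G = M + 6.1·(cos 31°, sin 31°) = (53.53, 9.242). The tangent condition forces MG to be normal to GE, so GE runs along (−sin 31°, cos 31°); with |GE| = 21.5, E = (42.46, 27.67). Then |KE| = |E − K| = 50.68.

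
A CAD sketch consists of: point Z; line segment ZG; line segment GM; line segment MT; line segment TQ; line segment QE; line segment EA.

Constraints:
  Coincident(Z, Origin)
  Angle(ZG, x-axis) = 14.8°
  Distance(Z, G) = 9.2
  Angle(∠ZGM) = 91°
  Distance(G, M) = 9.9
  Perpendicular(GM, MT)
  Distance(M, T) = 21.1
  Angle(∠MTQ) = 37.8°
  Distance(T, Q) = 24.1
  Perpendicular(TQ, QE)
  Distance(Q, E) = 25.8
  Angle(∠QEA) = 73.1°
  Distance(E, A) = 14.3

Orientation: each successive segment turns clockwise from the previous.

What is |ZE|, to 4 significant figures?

27.80

∠MTQ = 37.8° gives TQ at 53.60° from the x-axis; with |TQ| = 24.1, Q = (5.589, 6.477). TQ ⟂ QE, so QE runs at -36.40°; with |QE| = 25.8, E = (26.36, -8.833). Then |ZE| = |E − Z| = 27.80.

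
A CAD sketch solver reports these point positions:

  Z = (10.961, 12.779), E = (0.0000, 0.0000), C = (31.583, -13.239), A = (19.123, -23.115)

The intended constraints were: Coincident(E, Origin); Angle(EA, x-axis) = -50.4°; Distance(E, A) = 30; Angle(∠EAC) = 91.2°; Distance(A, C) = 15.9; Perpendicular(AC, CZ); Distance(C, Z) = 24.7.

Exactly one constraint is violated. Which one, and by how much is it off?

Distance(C, Z) = 24.7 — off by 8.50.

E = (0.00, 0.00) ✓; EA at -50.40° ✓; |EA| = 30.00 ✓; ∠EAC = 91.20° ✓; |AC| = 15.90 ✓; ∠(AC, CZ) = 90.00° ✓; |CZ| = 33.20 ✗.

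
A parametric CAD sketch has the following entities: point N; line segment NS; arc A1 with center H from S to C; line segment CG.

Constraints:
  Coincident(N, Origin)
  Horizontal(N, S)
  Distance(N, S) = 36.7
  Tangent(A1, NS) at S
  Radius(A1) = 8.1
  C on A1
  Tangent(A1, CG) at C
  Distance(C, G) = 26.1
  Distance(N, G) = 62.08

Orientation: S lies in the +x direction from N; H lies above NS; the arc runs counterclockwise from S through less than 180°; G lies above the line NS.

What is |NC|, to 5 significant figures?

44.223

N is at the origin; NS is horizontal with |NS| = 36.7 and S on the +x side, so S = (36.700, 0.0000). The tangent condition forces HS to be normal to NS, so H = S + (0, 8.1) = (36.700, 8.1000). Since HC ⟂ CG (tangency), |HG| = √(8.1² + 26.1²) = 27.328 regardless of where C sits on A1. So G lies on both circle(N, 62.08) and circle(H, 27.328); the above-NS intersection is G = (55.386, 28.041). C is the foot of the tangent from G: C = (43.987, 4.5622).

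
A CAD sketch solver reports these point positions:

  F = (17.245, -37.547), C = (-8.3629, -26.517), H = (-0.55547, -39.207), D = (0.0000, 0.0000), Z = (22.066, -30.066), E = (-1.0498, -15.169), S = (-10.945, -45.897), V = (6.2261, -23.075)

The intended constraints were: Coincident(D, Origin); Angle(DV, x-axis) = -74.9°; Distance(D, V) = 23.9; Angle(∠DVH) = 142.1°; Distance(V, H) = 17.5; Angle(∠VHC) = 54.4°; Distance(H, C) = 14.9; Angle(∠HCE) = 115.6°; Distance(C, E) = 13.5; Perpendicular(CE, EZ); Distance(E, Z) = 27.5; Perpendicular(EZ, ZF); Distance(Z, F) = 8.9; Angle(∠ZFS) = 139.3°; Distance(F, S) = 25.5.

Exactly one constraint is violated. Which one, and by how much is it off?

Distance(F, S) = 25.5 — off by 3.90.

D = (0.00, 0.00) ✓; DV at -74.90° ✓; |DV| = 23.90 ✓; ∠DVH = 142.1° ✓; |VH| = 17.50 ✓; ∠VHC = 54.40° ✓; |HC| = 14.90 ✓; ∠HCE = 115.6° ✓; |CE| = 13.50 ✓; ∠(CE, EZ) = 90.00° ✓; |EZ| = 27.50 ✓; ∠(EZ, ZF) = 90.00° ✓; |ZF| = 8.900 ✓; ∠ZFS = 139.3° ✓; |FS| = 29.40 ✗.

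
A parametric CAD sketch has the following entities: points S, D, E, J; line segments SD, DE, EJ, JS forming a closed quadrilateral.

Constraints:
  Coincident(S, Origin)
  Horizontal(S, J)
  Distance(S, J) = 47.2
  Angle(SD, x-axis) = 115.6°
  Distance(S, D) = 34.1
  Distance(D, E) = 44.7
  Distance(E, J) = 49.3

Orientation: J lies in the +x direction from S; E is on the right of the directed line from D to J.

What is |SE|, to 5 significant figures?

11.706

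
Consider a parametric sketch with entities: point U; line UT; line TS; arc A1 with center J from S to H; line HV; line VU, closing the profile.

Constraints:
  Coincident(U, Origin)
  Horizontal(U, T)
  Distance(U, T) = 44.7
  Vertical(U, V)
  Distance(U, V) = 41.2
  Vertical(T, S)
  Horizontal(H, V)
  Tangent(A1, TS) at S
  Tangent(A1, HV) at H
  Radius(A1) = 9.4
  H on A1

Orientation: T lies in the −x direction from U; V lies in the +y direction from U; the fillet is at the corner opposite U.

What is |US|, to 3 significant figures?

54.9

The virtual corner opposite U is at (-44.7, 41.2). The tangent condition forces JS to be normal to TS and since A1 is tangent to HV there, JH ⟂ HV, with radius 9.4, so the center J sits 9.4 in from both sides at J = (-35.3, 31.8). That places the tangent points at S = (-44.7, 31.8) on TS and H = (-35.3, 41.2) on HV. Then |US| = |S − U| = 54.9.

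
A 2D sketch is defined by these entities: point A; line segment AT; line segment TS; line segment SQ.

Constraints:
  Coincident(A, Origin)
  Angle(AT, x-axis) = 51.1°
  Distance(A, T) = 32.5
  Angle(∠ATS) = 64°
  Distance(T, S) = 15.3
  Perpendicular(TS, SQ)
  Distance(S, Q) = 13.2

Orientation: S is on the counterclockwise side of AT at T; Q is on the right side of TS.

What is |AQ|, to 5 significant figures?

42.424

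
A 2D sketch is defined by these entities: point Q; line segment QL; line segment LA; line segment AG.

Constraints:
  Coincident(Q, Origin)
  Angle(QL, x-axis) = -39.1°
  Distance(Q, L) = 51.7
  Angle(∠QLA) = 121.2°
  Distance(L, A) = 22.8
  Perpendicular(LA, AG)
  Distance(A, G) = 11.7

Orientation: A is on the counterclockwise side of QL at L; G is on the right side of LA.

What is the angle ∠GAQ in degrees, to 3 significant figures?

132°

Q is at the origin; QL runs at -39.1° with length 51.7, so L = 51.7·(cos -39.1°, sin -39.1°) = (40.1, -32.6). ∠QLA = 121.2°, so LA runs at -39.1° + (180° − 121.2°) = 19.7° from the x-axis; with |LA| = 22.8, A = L + 22.8·(cos 19.7°, sin 19.7°) = (61.6, -24.9). LA ⟂ AG; with |AG| = 11.7 on the right of LA, G = A + 11.7·(0.337, -0.941) = (65.5, -35.9). Then cos ∠GAQ = AG·AQ / (|AG||AQ|), giving 132°.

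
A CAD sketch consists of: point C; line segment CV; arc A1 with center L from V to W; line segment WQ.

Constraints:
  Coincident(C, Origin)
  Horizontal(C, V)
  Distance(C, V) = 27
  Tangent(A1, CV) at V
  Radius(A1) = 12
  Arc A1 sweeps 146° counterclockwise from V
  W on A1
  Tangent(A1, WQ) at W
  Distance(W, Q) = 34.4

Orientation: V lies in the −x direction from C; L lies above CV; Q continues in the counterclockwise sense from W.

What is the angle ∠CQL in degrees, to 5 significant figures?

13.073°

C is at the origin; CV is horizontal with |CV| = 27.0 and V on the −x side, so V = (-27.000, 0.0000). A1 meets CV tangentially, so LV is at right angles to CV, so L = V + (0, 12) = (-27.000, 12.000). On A1, V sits at bearing -90° from L; a 146° counterclockwise sweep puts W at bearing 56°, so W = L + 12.0·(cos 56°, sin 56°) = (-20.290, 21.948). A1 meets WQ tangentially, so LW is at right angles to WQ, so WQ runs along (−sin 56°, cos 56°); with |WQ| = 34.4, Q = (-48.809, 41.185). Then cos ∠CQL = QC·QL / (|QC||QL|), giving 13.073°.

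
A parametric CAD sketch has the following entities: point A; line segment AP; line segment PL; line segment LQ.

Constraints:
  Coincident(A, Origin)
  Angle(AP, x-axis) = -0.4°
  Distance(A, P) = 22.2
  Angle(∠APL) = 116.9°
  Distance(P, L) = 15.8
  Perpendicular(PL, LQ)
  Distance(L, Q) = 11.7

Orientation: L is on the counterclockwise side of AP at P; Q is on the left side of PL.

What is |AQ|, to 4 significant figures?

27.08

A is at the origin; AP runs at -0.4° with length 22.2, so P = 22.2·(cos -0.4°, sin -0.4°) = (22.20, -0.1550). ∠APL = 116.9°, so PL runs at -0.4° + (180° − 116.9°) = 62.70° from the x-axis; with |PL| = 15.8, L = P + 15.8·(cos 62.70°, sin 62.70°) = (29.45, 13.89). PL ⟂ LQ; with |LQ| = 11.7 on the left of PL, Q = L + 11.7·(-0.8886, 0.4586) = (19.05, 19.25). Then |AQ| = |Q − A| = 27.08.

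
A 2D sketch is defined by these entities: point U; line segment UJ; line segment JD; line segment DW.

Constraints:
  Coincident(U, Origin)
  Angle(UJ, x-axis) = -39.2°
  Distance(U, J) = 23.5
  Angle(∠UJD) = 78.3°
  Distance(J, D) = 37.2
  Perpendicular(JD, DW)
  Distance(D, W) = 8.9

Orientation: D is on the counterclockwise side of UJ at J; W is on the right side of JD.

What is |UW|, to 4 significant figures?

45.50

U is at the origin; UJ runs at -39.2° with length 23.5, so J = 23.5·(cos -39.2°, sin -39.2°) = (18.21, -14.85). ∠UJD = 78.3°, so JD runs at -39.2° + (180° − 78.3°) = 62.50° from the x-axis; with |JD| = 37.2, D = J + 37.2·(cos 62.50°, sin 62.50°) = (35.39, 18.14). The perpendicularity gives DW at right angles to JD; with |DW| = 8.9 on the right of JD, W = D + 8.9·(0.8870, -0.4617) = (43.28, 14.03). Then |UW| = |W − U| = 45.50.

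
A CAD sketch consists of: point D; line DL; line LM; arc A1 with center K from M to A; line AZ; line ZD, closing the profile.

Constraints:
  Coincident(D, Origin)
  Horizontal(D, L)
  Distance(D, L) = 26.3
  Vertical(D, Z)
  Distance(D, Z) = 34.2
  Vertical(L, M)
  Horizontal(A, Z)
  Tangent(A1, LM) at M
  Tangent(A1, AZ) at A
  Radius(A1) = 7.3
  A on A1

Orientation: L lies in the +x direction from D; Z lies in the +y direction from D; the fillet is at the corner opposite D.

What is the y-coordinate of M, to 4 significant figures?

26.90

D is at the origin; DL is horizontal with |DL| = 26.3 and L on the +x side, so L = (26.30, 0.000). DZ is vertical with |DZ| = 34.2 and Z on the +y side, so Z = (0.000, 34.20). The virtual corner opposite D is at (26.30, 34.20). A1 meets LM tangentially, so KM is at right angles to LM and the tangent condition forces KA to be normal to AZ, with radius 7.3, so the center K sits 7.3 in from both sides at K = (19.00, 26.90). That places the tangent points at M = (26.30, 26.90) on LM and A = (19.00, 34.20) on AZ. So M.y = 26.90.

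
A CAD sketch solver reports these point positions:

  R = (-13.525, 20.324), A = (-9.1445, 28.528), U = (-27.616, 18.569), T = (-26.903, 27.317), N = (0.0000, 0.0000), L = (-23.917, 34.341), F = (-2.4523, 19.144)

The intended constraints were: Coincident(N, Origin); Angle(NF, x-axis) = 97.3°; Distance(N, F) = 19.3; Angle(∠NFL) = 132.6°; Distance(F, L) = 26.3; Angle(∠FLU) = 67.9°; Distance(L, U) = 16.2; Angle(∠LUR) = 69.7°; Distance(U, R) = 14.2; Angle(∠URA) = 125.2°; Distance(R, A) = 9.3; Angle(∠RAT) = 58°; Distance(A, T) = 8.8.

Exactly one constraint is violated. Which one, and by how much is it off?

Distance(A, T) = 8.8 — off by 9.00.

N = (0.00, 0.00) ✓; NF at 97.30° ✓; |NF| = 19.30 ✓; ∠NFL = 132.6° ✓; |FL| = 26.30 ✓; ∠FLU = 67.90° ✓; |LU| = 16.20 ✓; ∠LUR = 69.70° ✓; |UR| = 14.20 ✓; ∠URA = 125.2° ✓; |RA| = 9.300 ✓; ∠RAT = 58.00° ✓; |AT| = 17.80 ✗.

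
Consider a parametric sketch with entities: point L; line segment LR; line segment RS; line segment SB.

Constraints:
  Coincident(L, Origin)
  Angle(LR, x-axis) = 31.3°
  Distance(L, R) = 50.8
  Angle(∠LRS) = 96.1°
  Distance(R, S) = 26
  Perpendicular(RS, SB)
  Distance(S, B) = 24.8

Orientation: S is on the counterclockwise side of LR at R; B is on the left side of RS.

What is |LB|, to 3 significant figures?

40.6

L is at the origin; LR runs at 31.3° with length 50.8, so R = 50.8·(cos 31.3°, sin 31.3°) = (43.4, 26.4). ∠LRS = 96.1°, so RS runs at 31.3° + (180° − 96.1°) = 115° from the x-axis; with |RS| = 26.0, S = R + 26.0·(cos 115°, sin 115°) = (32.3, 49.9). RS is perpendicular to SB; with |SB| = 24.8 on the left of RS, B = S + 24.8·(-0.905, -0.426) = (9.90, 39.4). Then |LB| = |B − L| = 40.6.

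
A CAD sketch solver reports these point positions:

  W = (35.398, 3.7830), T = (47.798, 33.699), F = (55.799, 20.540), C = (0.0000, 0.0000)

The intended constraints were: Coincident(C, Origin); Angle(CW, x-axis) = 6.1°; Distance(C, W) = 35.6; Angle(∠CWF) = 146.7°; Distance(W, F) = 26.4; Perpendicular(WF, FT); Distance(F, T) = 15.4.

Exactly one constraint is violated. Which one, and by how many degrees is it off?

Perpendicular(WF, FT) — off by 8.10°.

C = (0.00, 0.00) ✓; CW at 6.100° ✓; |CW| = 35.60 ✓; ∠CWF = 146.7° ✓; |WF| = 26.40 ✓; ∠(WF, FT) = 81.90° ✗; |FT| = 15.40 ✓.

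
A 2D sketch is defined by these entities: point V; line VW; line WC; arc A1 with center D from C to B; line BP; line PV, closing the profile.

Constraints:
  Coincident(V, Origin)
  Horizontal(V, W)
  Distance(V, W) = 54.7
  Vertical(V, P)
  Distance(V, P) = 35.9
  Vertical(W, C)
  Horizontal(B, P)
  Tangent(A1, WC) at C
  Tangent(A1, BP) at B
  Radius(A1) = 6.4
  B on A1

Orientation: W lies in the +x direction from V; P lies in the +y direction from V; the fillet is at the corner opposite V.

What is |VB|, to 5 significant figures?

60.181

V is at the origin; V and W share the same y with |VW| = 54.7 and W on the +x side, so W = (54.700, 0.0000). VP is vertical with |VP| = 35.9 and P on the +y side, so P = (0.0000, 35.900). The virtual corner opposite V is at (54.700, 35.900). A1 meets WC tangentially, so DC is at right angles to WC and tangency of A1 to BP means the radius DB is perpendicular to BP, with radius 6.4, so the center D sits 6.4 in from both sides at D = (48.300, 29.500). That places the tangent points at C = (54.700, 29.500) on WC and B = (48.300, 35.900) on BP. Then |VB| = |B − V| = 60.181.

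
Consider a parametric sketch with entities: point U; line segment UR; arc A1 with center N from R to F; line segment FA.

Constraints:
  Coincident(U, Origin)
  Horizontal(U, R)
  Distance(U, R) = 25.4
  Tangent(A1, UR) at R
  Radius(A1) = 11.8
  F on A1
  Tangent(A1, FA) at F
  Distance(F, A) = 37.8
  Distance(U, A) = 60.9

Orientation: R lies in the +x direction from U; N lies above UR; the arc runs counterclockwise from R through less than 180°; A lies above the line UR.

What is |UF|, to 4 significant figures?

39.29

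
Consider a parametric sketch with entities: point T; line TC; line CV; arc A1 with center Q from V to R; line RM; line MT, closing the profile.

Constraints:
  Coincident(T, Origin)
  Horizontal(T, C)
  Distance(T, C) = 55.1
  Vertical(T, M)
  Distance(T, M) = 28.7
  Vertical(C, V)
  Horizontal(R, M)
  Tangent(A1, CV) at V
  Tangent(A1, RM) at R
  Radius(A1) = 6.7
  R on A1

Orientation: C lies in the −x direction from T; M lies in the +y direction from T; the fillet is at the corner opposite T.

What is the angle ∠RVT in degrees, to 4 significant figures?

66.77°

T is at the origin; T and C share the same y with |TC| = 55.1 and C on the −x side, so C = (-55.10, 0.000). TM is vertical with |TM| = 28.7 and M on the +y side, so M = (0.000, 28.70). The virtual corner opposite T is at (-55.10, 28.70). Tangency of A1 to CV means the radius QV is perpendicular to CV and A1 meets RM tangentially, so QR is at right angles to RM, with radius 6.7, so the center Q sits 6.7 in from both sides at Q = (-48.40, 22.00). That places the tangent points at V = (-55.10, 22.00) on CV and R = (-48.40, 28.70) on RM. Then cos ∠RVT = VR·VT / (|VR||VT|), giving 66.77°.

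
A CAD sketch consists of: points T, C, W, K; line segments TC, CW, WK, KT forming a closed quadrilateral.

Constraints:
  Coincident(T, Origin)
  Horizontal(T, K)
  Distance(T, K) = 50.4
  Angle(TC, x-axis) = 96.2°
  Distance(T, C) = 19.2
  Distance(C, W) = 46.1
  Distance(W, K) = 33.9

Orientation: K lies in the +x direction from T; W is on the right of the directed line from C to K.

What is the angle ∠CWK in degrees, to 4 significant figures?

87.13°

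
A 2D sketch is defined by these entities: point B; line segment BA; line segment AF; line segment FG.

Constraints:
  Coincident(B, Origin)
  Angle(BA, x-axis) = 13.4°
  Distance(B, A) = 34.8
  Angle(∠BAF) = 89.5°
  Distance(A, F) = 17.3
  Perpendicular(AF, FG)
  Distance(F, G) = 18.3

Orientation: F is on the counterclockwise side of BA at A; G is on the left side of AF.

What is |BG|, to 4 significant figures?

23.69

B is at the origin; BA runs at 13.4° with length 34.8, so A = 34.8·(cos 13.4°, sin 13.4°) = (33.85, 8.065). ∠BAF = 89.5°, so AF runs at 13.4° + (180° − 89.5°) = 103.9° from the x-axis; with |AF| = 17.3, F = A + 17.3·(cos 103.9°, sin 103.9°) = (29.70, 24.86). AF is perpendicular to FG; with |FG| = 18.3 on the left of AF, G = F + 18.3·(-0.9707, -0.2402) = (11.93, 20.46). Then |BG| = |G − B| = 23.69.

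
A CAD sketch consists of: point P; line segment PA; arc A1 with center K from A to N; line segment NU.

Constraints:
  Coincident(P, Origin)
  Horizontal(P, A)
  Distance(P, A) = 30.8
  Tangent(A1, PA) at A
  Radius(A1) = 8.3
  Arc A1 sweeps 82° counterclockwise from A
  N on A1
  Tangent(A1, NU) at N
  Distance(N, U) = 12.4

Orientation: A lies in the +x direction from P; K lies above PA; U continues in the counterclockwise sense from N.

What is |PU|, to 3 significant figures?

45.1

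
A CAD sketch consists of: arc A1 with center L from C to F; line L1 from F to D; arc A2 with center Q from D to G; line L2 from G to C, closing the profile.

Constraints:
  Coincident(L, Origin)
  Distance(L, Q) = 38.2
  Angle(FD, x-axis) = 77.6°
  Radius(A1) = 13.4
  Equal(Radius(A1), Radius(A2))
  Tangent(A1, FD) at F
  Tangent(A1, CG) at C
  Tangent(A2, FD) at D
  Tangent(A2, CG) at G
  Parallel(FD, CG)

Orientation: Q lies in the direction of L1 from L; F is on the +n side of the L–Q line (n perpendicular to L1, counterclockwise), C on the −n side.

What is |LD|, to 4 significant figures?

40.48

The slot axis is L1's direction at 77.6°, so u = (cos 77.6°, sin 77.6°) = (0.2147, 0.9767) and n = (−sin 77.6°, cos 77.6°) = (-0.9767, 0.2147). L is at the origin and Q lies 38.2 along u from L, so Q = 38.2·u = (8.203, 37.31). Tangency of A1 to both parallel lines with radius 13.4 puts F and C at L ± 13.4·n: F = (-13.09, 2.877), C = (13.09, -2.877). Equal radii place D and G the same way about Q: D = Q + 13.4·n = (-4.885, 40.19), G = Q − 13.4·n = (21.29, 34.43). Then |LD| = |D − L| = 40.48.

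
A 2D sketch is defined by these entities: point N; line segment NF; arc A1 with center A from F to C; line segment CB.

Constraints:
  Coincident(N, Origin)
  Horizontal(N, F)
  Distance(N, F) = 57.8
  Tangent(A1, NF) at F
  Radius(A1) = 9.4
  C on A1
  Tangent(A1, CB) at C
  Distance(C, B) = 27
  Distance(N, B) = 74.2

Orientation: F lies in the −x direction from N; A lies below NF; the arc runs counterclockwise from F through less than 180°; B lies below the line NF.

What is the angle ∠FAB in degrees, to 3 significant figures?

167°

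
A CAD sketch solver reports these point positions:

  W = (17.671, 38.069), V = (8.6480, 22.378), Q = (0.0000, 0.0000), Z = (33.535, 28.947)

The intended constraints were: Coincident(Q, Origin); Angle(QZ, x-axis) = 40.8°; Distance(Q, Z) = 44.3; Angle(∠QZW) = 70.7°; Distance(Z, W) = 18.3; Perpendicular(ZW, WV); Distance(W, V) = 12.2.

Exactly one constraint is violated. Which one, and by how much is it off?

Distance(W, V) = 12.2 — off by 5.90.

Q = (0.00, 0.00) ✓; QZ at 40.80° ✓; |QZ| = 44.30 ✓; ∠QZW = 70.70° ✓; |ZW| = 18.30 ✓; ∠(ZW, WV) = 90.00° ✓; |WV| = 18.10 ✗.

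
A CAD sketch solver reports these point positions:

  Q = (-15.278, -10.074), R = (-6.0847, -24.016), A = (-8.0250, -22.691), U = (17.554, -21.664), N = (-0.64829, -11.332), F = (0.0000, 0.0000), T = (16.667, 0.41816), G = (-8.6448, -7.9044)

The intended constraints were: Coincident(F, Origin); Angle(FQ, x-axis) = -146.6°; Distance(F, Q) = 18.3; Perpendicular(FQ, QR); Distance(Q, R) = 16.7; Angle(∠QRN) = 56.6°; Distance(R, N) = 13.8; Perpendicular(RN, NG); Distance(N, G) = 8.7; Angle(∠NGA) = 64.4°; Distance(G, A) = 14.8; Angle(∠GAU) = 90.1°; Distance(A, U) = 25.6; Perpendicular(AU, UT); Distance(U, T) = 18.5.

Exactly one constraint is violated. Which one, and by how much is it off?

Distance(U, T) = 18.5 — off by 3.60.

F = (0.00, 0.00) ✓; FQ at -146.6° ✓; |FQ| = 18.30 ✓; ∠(FQ, QR) = 90.00° ✓; |QR| = 16.70 ✓; ∠QRN = 56.60° ✓; |RN| = 13.80 ✓; ∠(RN, NG) = 90.00° ✓; |NG| = 8.700 ✓; ∠NGA = 64.40° ✓; |GA| = 14.80 ✓; ∠GAU = 90.10° ✓; |AU| = 25.60 ✓; ∠(AU, UT) = 90.00° ✓; |UT| = 22.10 ✗.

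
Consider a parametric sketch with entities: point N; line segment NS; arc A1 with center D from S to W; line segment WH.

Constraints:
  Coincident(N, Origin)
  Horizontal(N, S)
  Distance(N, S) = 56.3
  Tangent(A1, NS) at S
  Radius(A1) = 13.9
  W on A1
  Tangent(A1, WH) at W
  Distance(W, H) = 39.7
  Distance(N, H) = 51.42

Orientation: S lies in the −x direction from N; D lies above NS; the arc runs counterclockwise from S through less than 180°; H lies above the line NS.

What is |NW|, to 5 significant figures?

44.448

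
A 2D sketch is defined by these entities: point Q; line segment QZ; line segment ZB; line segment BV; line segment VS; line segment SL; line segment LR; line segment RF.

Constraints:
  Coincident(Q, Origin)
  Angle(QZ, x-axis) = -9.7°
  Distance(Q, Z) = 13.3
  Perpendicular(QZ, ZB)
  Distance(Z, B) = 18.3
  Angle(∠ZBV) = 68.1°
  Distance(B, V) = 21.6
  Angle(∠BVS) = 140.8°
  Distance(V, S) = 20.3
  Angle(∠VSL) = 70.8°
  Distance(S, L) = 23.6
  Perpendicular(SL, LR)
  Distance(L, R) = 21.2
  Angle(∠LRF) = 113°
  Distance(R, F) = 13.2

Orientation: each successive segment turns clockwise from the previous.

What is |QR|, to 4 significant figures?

13.93

∠VSL = 70.8° gives SL at 0.000° from the x-axis; with |SL| = 23.6, L = (8.553, 10.21). The perpendicularity gives LR at right angles to SL, so LR runs at -90.00°; with |LR| = 21.2, R = (8.553, -10.99). Then |QR| = |R − Q| = 13.93.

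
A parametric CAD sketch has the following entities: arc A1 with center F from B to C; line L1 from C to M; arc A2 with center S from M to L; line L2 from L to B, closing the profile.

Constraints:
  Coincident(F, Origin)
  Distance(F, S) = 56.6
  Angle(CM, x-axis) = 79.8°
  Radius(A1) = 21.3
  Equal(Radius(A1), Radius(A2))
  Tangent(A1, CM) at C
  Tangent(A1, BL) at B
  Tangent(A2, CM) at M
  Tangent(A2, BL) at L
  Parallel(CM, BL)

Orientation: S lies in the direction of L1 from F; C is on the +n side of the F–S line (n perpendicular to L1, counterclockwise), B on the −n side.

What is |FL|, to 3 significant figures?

60.5

The slot axis is L1's direction at 79.8°, so u = (cos 79.8°, sin 79.8°) = (0.177, 0.984) and n = (−sin 79.8°, cos 79.8°) = (-0.984, 0.177). F is at the origin and S lies 56.6 along u from F, so S = 56.6·u = (10.0, 55.7). Tangency of A1 to both parallel lines with radius 21.3 puts C and B at F ± 21.3·n: C = (-21.0, 3.77), B = (21.0, -3.77). Equal radii place M and L the same way about S: M = S + 21.3·n = (-10.9, 59.5), L = S − 21.3·n = (31.0, 51.9). Then |FL| = |L − F| = 60.5.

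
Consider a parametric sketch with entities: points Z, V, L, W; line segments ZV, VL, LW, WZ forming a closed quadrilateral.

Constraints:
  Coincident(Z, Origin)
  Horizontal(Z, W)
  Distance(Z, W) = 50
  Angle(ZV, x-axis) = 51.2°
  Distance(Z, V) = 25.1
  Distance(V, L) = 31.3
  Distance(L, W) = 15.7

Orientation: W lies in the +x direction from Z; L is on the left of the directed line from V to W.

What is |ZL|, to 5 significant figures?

49.203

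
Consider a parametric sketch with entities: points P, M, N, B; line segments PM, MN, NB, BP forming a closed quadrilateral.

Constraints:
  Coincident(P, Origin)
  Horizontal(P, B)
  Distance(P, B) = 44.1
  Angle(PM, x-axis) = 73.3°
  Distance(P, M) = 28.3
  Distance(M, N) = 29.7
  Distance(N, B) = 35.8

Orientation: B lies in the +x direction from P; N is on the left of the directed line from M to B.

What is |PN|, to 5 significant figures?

50.779

Checks: |MN| = 29.70 ✓; |NB| = 35.80 ✓.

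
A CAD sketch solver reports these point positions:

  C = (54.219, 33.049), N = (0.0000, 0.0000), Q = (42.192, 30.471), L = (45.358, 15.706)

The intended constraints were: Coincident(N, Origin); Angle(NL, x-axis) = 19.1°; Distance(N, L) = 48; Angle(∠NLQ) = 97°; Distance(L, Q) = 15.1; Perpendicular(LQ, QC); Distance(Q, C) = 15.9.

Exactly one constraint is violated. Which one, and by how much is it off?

Distance(Q, C) = 15.9 — off by 3.60.

N = (0.00, 0.00) ✓; NL at 19.10° ✓; |NL| = 48.00 ✓; ∠NLQ = 97.00° ✓; |LQ| = 15.10 ✓; ∠(LQ, QC) = 90.00° ✓; |QC| = 12.30 ✗.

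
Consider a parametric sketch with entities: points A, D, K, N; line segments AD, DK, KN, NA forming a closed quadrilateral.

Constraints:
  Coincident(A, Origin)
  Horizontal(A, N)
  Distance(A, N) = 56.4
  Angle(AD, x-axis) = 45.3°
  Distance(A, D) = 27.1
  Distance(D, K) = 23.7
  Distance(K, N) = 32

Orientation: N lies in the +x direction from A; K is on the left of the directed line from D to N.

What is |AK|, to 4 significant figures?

49.74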